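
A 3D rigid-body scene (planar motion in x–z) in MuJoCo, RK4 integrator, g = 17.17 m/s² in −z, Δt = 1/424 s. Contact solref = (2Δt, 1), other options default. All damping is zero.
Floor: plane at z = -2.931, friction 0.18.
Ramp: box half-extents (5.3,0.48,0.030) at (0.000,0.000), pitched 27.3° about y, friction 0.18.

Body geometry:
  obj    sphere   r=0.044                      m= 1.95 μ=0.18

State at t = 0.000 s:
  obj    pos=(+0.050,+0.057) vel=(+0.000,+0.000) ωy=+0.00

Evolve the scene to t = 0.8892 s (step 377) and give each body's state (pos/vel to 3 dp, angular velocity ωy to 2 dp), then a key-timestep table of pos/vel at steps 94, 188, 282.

State at t = 0.8892 s:
  obj    pos=(+2.026,-0.963) vel=(+4.445,-2.294) ωy=+113.65

Key-timestep trajectory:
   step    t(s)  obj.x    obj.z    obj.vx   obj.vz 
     94  0.2217   +0.173  -0.006  +1.108  -0.572
    188  0.4434   +0.542  -0.196  +2.216  -1.144
    282  0.6651   +1.156  -0.513  +3.325  -1.716


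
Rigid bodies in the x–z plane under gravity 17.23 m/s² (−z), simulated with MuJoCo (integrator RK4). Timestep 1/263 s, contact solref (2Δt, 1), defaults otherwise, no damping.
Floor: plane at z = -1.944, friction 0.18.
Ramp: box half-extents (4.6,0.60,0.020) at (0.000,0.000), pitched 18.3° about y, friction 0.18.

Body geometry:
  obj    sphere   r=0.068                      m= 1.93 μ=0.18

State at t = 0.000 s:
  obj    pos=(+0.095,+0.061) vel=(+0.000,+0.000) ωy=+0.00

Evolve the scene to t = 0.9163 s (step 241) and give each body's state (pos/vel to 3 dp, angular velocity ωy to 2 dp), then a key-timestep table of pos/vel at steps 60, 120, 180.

State at t = 0.9163 s:
  obj    pos=(+1.636,-0.448) vel=(+3.362,-1.112) ωy=+52.07

Key-timestep trajectory:
   step    t(s)  obj.x    obj.z    obj.vx   obj.vz 
     60  0.2281   +0.191  +0.030  +0.837  -0.277
    120  0.4563   +0.477  -0.065  +1.674  -0.554
    180  0.6844   +0.954  -0.223  +2.511  -0.830


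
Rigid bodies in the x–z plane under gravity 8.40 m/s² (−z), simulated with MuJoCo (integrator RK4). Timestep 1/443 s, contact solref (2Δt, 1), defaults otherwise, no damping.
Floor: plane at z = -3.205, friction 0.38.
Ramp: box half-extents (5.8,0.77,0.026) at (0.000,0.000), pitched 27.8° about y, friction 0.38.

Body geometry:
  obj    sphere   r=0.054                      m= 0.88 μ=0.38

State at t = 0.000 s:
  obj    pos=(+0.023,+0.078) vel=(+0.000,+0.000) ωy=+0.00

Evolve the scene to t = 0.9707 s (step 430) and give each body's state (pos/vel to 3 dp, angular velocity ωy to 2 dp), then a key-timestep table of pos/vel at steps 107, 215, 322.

State at t = 0.9707 s:
  obj    pos=(+1.189,-0.537) vel=(+2.403,-1.267) ωy=+50.30

Key-timestep trajectory:
   step    t(s)  obj.x    obj.z    obj.vx   obj.vz 
    107  0.2415   +0.095  +0.040  +0.598  -0.315
    215  0.4853   +0.315  -0.075  +1.201  -0.633
    322  0.7269   +0.677  -0.267  +1.799  -0.949


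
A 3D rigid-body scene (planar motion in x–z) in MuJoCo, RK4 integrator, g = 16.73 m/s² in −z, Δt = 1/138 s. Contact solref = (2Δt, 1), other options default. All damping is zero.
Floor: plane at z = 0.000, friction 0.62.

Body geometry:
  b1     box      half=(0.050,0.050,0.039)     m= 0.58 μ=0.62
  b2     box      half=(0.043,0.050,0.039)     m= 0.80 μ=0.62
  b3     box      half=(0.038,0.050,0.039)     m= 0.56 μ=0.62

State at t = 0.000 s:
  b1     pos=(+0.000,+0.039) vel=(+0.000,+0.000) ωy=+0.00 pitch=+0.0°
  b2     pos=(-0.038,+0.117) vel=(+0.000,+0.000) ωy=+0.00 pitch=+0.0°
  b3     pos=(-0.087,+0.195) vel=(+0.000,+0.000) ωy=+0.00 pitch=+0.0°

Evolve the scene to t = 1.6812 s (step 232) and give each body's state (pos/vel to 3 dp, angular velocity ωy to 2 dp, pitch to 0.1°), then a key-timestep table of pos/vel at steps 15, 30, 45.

State at t = 1.6812 s:
  b1     pos=(+0.000,+0.039) vel=(+0.000,+0.000) ωy=+0.00 pitch=+0.0°
  b2     pos=(-0.097,+0.043) vel=(+0.000,+0.000) ωy=+0.00 pitch=-90.0°
  b3     pos=(-0.217,+0.038) vel=(+0.000,+0.000) ωy=+0.00 pitch=-90.0°

Key-timestep trajectory:
   step    t(s)  b1.x    b1.z    b1.vx   b1.vz   b2.x    b2.z    b2.vx   b2.vz   b3.x    b3.z    b3.vx   b3.vz 
     15  0.1087   +0.000  +0.039  +0.001  +0.000   -0.043  +0.118  -0.098  +0.020   -0.101  +0.189  -0.281  -0.126
     30  0.2174   +0.000  +0.039  +0.001  +0.000   -0.066  +0.115  -0.361  -0.132   -0.155  +0.143  -0.665  -0.968
     45  0.3261   +0.000  +0.039  +0.000  +0.000   -0.104  +0.038  +0.280  -0.101   -0.217  +0.035  -0.046  +0.177


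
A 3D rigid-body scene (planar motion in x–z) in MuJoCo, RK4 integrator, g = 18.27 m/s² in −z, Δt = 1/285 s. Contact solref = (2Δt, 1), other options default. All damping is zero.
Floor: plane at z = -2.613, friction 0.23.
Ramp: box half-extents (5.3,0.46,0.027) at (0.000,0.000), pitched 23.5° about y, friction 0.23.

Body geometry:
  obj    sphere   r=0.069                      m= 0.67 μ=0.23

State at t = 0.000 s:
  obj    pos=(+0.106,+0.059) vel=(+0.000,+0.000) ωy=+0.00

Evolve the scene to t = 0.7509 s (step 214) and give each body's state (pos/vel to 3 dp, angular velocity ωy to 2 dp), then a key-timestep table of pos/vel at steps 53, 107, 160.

State at t = 0.7509 s:
  obj    pos=(+1.451,-0.526) vel=(+3.583,-1.558) ωy=+56.62

Key-timestep trajectory:
   step    t(s)  obj.x    obj.z    obj.vx   obj.vz 
     53  0.1860   +0.188  +0.023  +0.888  -0.386
    107  0.3754   +0.442  -0.088  +1.792  -0.779
    160  0.5614   +0.858  -0.268  +2.679  -1.165


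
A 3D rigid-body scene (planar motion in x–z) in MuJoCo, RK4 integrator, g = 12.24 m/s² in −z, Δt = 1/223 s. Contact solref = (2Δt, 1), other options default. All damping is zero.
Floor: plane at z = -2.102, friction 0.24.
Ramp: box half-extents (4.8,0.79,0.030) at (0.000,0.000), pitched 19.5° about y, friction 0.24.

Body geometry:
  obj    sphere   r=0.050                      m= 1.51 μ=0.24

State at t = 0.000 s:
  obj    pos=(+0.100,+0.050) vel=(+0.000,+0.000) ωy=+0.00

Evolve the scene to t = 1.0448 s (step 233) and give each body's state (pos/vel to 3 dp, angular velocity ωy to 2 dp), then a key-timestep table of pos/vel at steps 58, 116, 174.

State at t = 1.0448 s:
  obj    pos=(+1.602,-0.482) vel=(+2.874,-1.018) ωy=+60.98

Key-timestep trajectory:
   step    t(s)  obj.x    obj.z    obj.vx   obj.vz 
     58  0.2601   +0.193  +0.017  +0.716  -0.253
    116  0.5202   +0.472  -0.082  +1.431  -0.507
    174  0.7803   +0.937  -0.247  +2.147  -0.760


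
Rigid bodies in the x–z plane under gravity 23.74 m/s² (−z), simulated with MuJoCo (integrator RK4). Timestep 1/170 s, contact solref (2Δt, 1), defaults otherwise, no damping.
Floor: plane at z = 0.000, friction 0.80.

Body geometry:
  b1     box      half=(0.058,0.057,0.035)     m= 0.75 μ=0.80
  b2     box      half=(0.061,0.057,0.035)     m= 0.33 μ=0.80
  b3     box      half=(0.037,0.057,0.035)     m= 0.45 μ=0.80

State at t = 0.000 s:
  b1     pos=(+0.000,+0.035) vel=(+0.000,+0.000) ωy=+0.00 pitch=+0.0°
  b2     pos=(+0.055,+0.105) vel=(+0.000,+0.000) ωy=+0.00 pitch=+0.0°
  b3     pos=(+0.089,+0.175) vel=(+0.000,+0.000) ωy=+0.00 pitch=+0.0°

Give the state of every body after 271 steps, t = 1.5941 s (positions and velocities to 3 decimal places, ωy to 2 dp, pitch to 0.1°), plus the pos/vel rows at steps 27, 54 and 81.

State at t = 1.5941 s:
  b1     pos=(+0.000,+0.035) vel=(+0.000,+0.000) ωy=+0.00 pitch=+0.0°
  b2     pos=(+0.106,+0.061) vel=(+0.000,+0.000) ωy=+0.00 pitch=+90.0°
  b3     pos=(+0.202,+0.037) vel=(+0.000,+0.000) ωy=+0.00 pitch=+90.0°

Key-timestep trajectory:
   step    t(s)  b1.x    b1.z    b1.vx   b1.vz   b2.x    b2.z    b2.vx   b2.vz   b3.x    b3.z    b3.vx   b3.vz 
     27  0.1588   +0.000  +0.035  +0.000  +0.001   +0.082  +0.095  +0.388  -0.371   +0.159  +0.115  +0.794  -1.393
     54  0.3176   +0.000  +0.035  +0.000  +0.000   +0.127  +0.069  -0.116  -0.025   +0.202  +0.037  -0.001  +0.001
     81  0.4765   +0.000  +0.035  +0.000  +0.000   +0.103  +0.063  +0.231  -0.111   +0.202  +0.037  +0.000  +0.000


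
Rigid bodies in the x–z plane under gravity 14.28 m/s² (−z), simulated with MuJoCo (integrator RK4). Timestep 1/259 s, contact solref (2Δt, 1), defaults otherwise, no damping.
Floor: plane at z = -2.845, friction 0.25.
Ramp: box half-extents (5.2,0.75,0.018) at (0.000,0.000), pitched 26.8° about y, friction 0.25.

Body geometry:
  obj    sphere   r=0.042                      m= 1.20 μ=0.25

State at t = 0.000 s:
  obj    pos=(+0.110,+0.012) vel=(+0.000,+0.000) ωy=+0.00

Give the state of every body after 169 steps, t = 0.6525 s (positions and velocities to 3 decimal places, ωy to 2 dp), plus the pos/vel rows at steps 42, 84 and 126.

State at t = 0.6525 s:
  obj    pos=(+0.984,-0.430) vel=(+2.679,-1.353) ωy=+71.43

Key-timestep trajectory:
   step    t(s)  obj.x    obj.z    obj.vx   obj.vz 
     42  0.1622   +0.164  -0.016  +0.666  -0.336
     84  0.3243   +0.326  -0.097  +1.331  -0.673
    126  0.4865   +0.596  -0.234  +1.997  -1.009


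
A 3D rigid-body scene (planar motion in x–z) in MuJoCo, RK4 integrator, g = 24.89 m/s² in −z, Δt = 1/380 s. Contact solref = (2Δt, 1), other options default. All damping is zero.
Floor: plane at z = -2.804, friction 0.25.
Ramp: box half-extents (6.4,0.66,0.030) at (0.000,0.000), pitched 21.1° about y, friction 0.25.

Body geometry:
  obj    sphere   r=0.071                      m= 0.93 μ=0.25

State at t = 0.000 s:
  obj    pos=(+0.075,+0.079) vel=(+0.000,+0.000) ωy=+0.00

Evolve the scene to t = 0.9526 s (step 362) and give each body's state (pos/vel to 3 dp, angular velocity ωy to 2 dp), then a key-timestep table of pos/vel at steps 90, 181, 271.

State at t = 0.9526 s:
  obj    pos=(+2.785,-0.966) vel=(+5.688,-2.195) ωy=+85.87

Key-timestep trajectory:
   step    t(s)  obj.x    obj.z    obj.vx   obj.vz 
     90  0.2368   +0.243  +0.015  +1.414  -0.546
    181  0.4763   +0.753  -0.182  +2.844  -1.098
    271  0.7132   +1.594  -0.507  +4.258  -1.643


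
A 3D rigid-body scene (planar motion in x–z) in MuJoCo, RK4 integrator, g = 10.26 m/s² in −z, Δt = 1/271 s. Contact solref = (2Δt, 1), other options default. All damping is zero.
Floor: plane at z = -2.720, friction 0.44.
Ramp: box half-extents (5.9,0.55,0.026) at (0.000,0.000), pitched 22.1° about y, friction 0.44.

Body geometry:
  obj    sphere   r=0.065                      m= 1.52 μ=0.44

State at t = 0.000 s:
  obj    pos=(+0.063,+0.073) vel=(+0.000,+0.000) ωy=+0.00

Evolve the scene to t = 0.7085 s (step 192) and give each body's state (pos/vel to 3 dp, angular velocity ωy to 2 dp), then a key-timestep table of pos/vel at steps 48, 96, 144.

State at t = 0.7085 s:
  obj    pos=(+0.704,-0.188) vel=(+1.810,-0.735) ωy=+30.05

Key-timestep trajectory:
   step    t(s)  obj.x    obj.z    obj.vx   obj.vz 
     48  0.1771   +0.103  +0.056  +0.453  -0.184
     96  0.3542   +0.223  +0.008  +0.905  -0.367
    144  0.5314   +0.424  -0.074  +1.358  -0.551


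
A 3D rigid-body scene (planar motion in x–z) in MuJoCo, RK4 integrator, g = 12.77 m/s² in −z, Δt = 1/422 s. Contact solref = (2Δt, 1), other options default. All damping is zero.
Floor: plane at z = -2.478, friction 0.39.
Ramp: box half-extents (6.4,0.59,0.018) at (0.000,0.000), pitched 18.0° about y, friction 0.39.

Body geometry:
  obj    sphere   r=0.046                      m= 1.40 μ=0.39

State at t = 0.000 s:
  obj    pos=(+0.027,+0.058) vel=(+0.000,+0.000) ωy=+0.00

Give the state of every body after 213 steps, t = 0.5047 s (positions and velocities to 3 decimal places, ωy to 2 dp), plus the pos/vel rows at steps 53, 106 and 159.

State at t = 0.5047 s:
  obj    pos=(+0.369,-0.052) vel=(+1.353,-0.440) ωy=+30.92

Key-timestep trajectory:
   step    t(s)  obj.x    obj.z    obj.vx   obj.vz 
     53  0.1256   +0.048  +0.052  +0.337  -0.109
    106  0.2512   +0.112  +0.031  +0.673  -0.219
    159  0.3768   +0.217  -0.003  +1.010  -0.328


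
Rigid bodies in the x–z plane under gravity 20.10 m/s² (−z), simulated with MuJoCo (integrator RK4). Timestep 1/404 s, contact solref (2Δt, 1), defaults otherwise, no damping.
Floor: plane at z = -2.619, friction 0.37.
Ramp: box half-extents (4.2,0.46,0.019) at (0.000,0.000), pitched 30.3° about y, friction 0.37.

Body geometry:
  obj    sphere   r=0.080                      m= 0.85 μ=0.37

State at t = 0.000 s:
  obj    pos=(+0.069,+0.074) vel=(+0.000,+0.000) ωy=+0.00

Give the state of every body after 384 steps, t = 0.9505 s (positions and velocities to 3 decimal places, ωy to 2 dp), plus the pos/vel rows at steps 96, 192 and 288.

State at t = 0.9505 s:
  obj    pos=(+2.894,-1.577) vel=(+5.945,-3.474) ωy=+86.05

Key-timestep trajectory:
   step    t(s)  obj.x    obj.z    obj.vx   obj.vz 
     96  0.2376   +0.246  -0.029  +1.486  -0.869
    192  0.4752   +0.775  -0.339  +2.972  -1.737
    288  0.7129   +1.658  -0.854  +4.458  -2.605


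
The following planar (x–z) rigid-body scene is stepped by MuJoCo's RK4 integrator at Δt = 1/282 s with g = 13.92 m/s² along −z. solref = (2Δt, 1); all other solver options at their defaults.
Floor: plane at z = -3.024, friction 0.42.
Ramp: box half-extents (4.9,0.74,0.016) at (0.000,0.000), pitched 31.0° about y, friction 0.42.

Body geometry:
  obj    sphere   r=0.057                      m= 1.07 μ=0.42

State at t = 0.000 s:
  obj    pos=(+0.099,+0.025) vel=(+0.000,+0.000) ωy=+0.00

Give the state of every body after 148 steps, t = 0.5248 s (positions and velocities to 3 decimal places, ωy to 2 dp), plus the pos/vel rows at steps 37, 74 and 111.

State at t = 0.5248 s:
  obj    pos=(+0.704,-0.338) vel=(+2.304,-1.384) ωy=+47.14

Key-timestep trajectory:
   step    t(s)  obj.x    obj.z    obj.vx   obj.vz 
     37  0.1312   +0.137  +0.003  +0.576  -0.346
     74  0.2624   +0.250  -0.065  +1.152  -0.692
    111  0.3936   +0.439  -0.179  +1.728  -1.038


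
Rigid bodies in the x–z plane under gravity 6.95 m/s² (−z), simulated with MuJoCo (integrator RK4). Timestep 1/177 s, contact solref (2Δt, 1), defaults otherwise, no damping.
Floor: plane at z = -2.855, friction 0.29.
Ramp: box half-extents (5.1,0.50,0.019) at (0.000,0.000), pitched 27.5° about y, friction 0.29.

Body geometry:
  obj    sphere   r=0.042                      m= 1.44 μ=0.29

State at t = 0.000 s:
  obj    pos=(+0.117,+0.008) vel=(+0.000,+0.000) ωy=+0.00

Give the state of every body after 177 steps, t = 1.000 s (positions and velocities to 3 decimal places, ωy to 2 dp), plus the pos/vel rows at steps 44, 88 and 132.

State at t = 1.000 s:
  obj    pos=(+1.134,-0.521) vel=(+2.033,-1.058) ωy=+54.57

Key-timestep trajectory:
   step    t(s)  obj.x    obj.z    obj.vx   obj.vz 
     44  0.2486   +0.180  -0.025  +0.506  -0.263
     88  0.4972   +0.368  -0.123  +1.011  -0.526
    132  0.7458   +0.682  -0.287  +1.516  -0.789


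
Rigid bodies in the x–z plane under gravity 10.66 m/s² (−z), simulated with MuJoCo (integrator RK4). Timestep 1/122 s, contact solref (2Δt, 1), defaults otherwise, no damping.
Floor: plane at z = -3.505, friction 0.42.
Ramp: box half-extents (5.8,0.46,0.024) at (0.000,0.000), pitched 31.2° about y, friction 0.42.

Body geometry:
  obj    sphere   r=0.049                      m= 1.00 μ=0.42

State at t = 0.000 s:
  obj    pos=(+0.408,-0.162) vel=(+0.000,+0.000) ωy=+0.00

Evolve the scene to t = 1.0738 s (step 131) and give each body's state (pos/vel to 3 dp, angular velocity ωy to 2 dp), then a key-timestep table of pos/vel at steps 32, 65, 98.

State at t = 1.0738 s:
  obj    pos=(+2.353,-1.340) vel=(+3.623,-2.194) ωy=+86.42

Key-timestep trajectory:
   step    t(s)  obj.x    obj.z    obj.vx   obj.vz 
     32  0.2623   +0.524  -0.232  +0.885  -0.536
     65  0.5328   +0.887  -0.452  +1.798  -1.089
     98  0.8033   +1.497  -0.821  +2.710  -1.641


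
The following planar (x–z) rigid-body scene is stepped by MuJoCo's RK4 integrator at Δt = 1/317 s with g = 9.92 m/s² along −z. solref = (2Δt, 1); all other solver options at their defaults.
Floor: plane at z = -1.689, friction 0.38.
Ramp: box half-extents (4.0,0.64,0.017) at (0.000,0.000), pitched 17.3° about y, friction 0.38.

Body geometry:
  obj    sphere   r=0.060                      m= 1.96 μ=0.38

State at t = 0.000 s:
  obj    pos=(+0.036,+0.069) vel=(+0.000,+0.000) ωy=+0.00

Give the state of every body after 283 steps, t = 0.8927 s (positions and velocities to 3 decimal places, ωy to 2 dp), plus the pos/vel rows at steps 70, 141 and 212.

State at t = 0.8927 s:
  obj    pos=(+0.838,-0.180) vel=(+1.796,-0.559) ωy=+31.35

Key-timestep trajectory:
   step    t(s)  obj.x    obj.z    obj.vx   obj.vz 
     70  0.2208   +0.085  +0.054  +0.444  -0.138
    141  0.4448   +0.235  +0.007  +0.895  -0.279
    212  0.6688   +0.486  -0.071  +1.345  -0.419


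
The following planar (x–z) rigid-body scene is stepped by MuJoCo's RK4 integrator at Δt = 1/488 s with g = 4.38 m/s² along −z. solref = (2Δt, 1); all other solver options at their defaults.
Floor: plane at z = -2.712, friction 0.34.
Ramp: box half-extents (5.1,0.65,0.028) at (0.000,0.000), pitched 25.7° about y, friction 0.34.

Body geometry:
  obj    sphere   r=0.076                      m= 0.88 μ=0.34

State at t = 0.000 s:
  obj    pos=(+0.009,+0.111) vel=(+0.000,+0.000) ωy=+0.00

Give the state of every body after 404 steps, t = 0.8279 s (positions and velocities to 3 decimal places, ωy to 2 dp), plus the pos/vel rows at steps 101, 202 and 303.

State at t = 0.8279 s:
  obj    pos=(+0.428,-0.091) vel=(+1.012,-0.487) ωy=+14.78

Key-timestep trajectory:
   step    t(s)  obj.x    obj.z    obj.vx   obj.vz 
    101  0.2070   +0.035  +0.098  +0.253  -0.122
    202  0.4139   +0.114  +0.061  +0.506  -0.244
    303  0.6209   +0.245  -0.002  +0.759  -0.365


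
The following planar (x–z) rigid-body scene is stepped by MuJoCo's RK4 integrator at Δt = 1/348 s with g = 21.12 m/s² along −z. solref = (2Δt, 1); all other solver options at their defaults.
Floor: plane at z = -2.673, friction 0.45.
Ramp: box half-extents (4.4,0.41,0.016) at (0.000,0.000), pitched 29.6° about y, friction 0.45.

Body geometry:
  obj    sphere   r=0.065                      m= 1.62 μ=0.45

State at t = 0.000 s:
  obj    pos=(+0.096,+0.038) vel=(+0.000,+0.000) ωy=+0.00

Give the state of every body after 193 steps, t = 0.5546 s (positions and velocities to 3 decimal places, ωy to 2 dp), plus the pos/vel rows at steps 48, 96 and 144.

State at t = 0.5546 s:
  obj    pos=(+1.093,-0.528) vel=(+3.593,-2.041) ωy=+63.57

Key-timestep trajectory:
   step    t(s)  obj.x    obj.z    obj.vx   obj.vz 
     48  0.1379   +0.158  +0.003  +0.894  -0.508
     96  0.2759   +0.343  -0.102  +1.787  -1.015
    144  0.4138   +0.651  -0.277  +2.681  -1.523


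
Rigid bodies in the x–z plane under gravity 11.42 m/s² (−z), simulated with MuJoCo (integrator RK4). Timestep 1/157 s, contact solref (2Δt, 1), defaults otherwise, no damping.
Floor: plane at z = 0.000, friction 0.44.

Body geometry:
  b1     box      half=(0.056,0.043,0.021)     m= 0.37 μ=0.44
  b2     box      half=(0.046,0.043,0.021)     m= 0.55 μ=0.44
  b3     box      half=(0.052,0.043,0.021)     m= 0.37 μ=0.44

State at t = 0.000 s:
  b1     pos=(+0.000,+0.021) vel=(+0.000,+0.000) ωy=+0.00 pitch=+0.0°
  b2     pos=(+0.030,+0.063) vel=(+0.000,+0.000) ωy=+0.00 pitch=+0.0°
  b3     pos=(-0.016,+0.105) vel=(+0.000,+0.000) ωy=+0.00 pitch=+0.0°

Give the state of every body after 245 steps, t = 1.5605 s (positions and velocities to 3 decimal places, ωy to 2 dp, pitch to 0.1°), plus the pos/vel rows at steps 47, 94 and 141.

State at t = 1.5605 s:
  b1     pos=(+0.000,+0.021) vel=(+0.000,+0.000) ωy=+0.00 pitch=+0.0°
  b2     pos=(+0.030,+0.063) vel=(+0.000,+0.000) ωy=+0.00 pitch=+0.0°
  b3     pos=(-0.134,+0.021) vel=(+0.000,+0.000) ωy=+0.00 pitch=+180.0°

Key-timestep trajectory:
   step    t(s)  b1.x    b1.z    b1.vx   b1.vz   b2.x    b2.z    b2.vx   b2.vz   b3.x    b3.z    b3.vx   b3.vz 
     47  0.2994   +0.000  +0.021  +0.000  +0.000   +0.030  +0.063  +0.000  +0.000   -0.017  +0.105  -0.011  +0.000
     94  0.5987   +0.000  +0.021  +0.000  +0.000   +0.030  +0.063  +0.000  +0.000   -0.041  +0.097  -0.109  +0.033
    141  0.8981   +0.000  +0.021  +0.000  +0.000   +0.030  +0.063  +0.000  +0.000   -0.065  +0.096  -0.191  -0.086


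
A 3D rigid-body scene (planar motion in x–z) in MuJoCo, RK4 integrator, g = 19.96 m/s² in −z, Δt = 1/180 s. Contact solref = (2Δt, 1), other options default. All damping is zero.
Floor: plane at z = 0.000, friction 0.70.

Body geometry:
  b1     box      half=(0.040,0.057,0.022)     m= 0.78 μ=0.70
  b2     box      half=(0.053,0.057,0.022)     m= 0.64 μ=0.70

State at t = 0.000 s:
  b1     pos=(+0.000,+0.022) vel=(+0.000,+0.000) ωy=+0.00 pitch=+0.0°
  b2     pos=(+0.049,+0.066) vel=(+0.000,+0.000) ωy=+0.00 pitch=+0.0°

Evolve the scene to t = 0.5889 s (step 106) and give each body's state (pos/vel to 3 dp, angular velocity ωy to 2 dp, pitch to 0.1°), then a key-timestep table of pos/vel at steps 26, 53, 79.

State at t = 0.5889 s:
  b1     pos=(+0.000,+0.022) vel=(-0.001,+0.000) ωy=+0.00 pitch=+0.0°
  b2     pos=(+0.062,+0.053) vel=(+0.000,-0.001) ωy=-0.03 pitch=+45.2°

Key-timestep trajectory:
   step    t(s)  b1.x    b1.z    b1.vx   b1.vz   b2.x    b2.z    b2.vx   b2.vz 
     26  0.1444   +0.000  +0.022  +0.000  +0.000   +0.068  +0.055  +0.074  +0.063
     53  0.2944   +0.000  +0.022  -0.001  +0.000   +0.062  +0.053  +0.002  +0.001
     79  0.4389   +0.000  +0.022  -0.001  +0.000   +0.062  +0.053  +0.000  -0.001


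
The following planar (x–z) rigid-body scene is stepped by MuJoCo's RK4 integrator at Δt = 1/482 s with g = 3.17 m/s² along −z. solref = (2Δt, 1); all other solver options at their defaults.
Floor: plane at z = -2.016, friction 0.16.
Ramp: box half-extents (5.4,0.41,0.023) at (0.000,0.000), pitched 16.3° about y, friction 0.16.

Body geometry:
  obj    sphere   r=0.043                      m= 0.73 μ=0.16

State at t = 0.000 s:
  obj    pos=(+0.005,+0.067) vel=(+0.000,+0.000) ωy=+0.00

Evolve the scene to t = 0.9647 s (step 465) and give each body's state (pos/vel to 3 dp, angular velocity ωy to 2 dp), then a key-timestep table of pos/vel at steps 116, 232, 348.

State at t = 0.9647 s:
  obj    pos=(+0.289,-0.016) vel=(+0.588,-0.172) ωy=+14.26

Key-timestep trajectory:
   step    t(s)  obj.x    obj.z    obj.vx   obj.vz 
    116  0.2407   +0.023  +0.062  +0.147  -0.043
    232  0.4813   +0.076  +0.047  +0.294  -0.086
    348  0.7220   +0.164  +0.021  +0.440  -0.129


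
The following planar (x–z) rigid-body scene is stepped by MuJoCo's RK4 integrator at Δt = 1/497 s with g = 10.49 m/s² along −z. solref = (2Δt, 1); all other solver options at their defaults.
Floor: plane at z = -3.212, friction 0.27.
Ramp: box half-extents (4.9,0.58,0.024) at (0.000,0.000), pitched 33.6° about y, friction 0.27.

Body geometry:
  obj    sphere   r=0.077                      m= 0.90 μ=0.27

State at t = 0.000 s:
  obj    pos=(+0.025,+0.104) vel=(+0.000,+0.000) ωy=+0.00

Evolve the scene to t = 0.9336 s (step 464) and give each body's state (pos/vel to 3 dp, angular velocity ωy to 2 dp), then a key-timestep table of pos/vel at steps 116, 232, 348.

State at t = 0.9336 s:
  obj    pos=(+1.531,-0.896) vel=(+3.224,-2.142) ωy=+50.27

Key-timestep trajectory:
   step    t(s)  obj.x    obj.z    obj.vx   obj.vz 
    116  0.2334   +0.119  +0.042  +0.806  -0.536
    232  0.4668   +0.402  -0.146  +1.612  -1.071
    348  0.7002   +0.872  -0.458  +2.418  -1.607


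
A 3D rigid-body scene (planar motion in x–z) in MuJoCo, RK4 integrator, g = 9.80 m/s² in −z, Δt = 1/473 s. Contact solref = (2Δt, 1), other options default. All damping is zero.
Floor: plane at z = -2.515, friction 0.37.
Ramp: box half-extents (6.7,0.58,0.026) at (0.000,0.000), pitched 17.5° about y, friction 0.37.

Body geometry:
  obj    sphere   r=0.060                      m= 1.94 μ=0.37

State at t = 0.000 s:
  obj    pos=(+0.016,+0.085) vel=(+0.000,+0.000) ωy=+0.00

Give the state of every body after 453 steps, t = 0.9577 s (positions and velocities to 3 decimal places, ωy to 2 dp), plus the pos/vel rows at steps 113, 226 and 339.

State at t = 0.9577 s:
  obj    pos=(+0.937,-0.205) vel=(+1.923,-0.606) ωy=+33.60

Key-timestep trajectory:
   step    t(s)  obj.x    obj.z    obj.vx   obj.vz 
    113  0.2389   +0.073  +0.067  +0.480  -0.151
    226  0.4778   +0.245  +0.013  +0.959  -0.302
    339  0.7167   +0.532  -0.077  +1.439  -0.454


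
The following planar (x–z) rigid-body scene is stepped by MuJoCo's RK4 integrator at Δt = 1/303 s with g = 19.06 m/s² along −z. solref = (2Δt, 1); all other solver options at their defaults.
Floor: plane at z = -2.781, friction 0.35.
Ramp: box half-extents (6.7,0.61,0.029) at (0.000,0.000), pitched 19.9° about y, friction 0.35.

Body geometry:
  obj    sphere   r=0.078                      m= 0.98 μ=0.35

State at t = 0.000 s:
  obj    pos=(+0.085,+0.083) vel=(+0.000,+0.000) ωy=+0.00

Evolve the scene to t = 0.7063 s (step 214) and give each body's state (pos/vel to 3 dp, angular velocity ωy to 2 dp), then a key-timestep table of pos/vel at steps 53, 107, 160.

State at t = 0.7063 s:
  obj    pos=(+1.172,-0.310) vel=(+3.078,-1.114) ωy=+41.95

Key-timestep trajectory:
   step    t(s)  obj.x    obj.z    obj.vx   obj.vz 
     53  0.1749   +0.152  +0.059  +0.762  -0.276
    107  0.3531   +0.357  -0.015  +1.539  -0.557
    160  0.5281   +0.693  -0.137  +2.301  -0.833


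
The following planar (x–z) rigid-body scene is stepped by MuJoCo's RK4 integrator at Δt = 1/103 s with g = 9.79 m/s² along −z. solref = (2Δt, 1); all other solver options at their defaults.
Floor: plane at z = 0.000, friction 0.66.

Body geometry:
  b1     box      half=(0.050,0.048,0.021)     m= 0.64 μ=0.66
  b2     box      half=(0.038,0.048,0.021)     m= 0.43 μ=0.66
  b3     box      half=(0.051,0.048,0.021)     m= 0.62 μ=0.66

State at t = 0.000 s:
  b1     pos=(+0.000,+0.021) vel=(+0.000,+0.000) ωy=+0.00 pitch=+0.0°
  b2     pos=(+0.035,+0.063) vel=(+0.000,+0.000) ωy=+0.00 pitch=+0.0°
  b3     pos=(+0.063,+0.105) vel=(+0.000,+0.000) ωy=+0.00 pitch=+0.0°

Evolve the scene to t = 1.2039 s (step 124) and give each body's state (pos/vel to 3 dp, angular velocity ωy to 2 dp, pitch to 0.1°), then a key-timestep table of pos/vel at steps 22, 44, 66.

State at t = 1.2039 s:
  b1     pos=(+0.000,+0.021) vel=(+0.000,+0.000) ωy=+0.00 pitch=+0.0°
  b2     pos=(+0.077,+0.038) vel=(+0.000,+0.000) ωy=+0.00 pitch=+90.0°
  b3     pos=(+0.217,+0.021) vel=(+0.000,+0.000) ωy=+0.00 pitch=+180.0°

Key-timestep trajectory:
   step    t(s)  b1.x    b1.z    b1.vx   b1.vz   b2.x    b2.z    b2.vx   b2.vz   b3.x    b3.z    b3.vx   b3.vz 
     22  0.2136   +0.000  +0.021  -0.001  +0.000   +0.039  +0.065  +0.059  +0.027   +0.075  +0.101  +0.147  -0.061
     44  0.4272   +0.000  +0.021  +0.000  +0.000   +0.079  +0.033  +0.098  -0.241   +0.138  +0.050  +0.378  -0.015
     66  0.6408   +0.000  +0.021  +0.000  +0.000   +0.077  +0.038  +0.000  +0.000   +0.201  +0.038  +0.403  -0.389


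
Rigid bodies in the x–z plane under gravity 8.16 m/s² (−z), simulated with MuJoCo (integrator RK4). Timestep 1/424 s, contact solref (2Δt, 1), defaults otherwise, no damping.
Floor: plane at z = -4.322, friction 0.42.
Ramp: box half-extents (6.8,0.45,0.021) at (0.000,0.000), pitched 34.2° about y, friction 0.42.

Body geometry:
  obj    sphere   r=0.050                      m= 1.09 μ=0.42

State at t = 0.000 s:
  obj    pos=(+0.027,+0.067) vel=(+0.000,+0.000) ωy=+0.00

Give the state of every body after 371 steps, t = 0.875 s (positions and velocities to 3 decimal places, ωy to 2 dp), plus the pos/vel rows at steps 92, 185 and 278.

State at t = 0.875 s:
  obj    pos=(+1.065,-0.638) vel=(+2.371,-1.611) ωy=+57.33

Key-timestep trajectory:
   step    t(s)  obj.x    obj.z    obj.vx   obj.vz 
     92  0.2170   +0.091  +0.024  +0.588  -0.400
    185  0.4363   +0.285  -0.108  +1.182  -0.804
    278  0.6557   +0.610  -0.328  +1.777  -1.207


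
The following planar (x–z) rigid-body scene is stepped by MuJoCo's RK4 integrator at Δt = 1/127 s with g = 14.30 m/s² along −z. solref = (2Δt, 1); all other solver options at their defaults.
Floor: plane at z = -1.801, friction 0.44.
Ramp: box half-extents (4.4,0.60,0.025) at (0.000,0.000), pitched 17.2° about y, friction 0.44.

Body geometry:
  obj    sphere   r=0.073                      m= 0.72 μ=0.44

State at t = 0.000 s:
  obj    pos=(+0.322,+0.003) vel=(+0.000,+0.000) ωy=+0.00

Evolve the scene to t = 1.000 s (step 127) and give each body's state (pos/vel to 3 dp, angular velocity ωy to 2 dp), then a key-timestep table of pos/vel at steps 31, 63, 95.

State at t = 1.000 s:
  obj    pos=(+1.765,-0.444) vel=(+2.885,-0.893) ωy=+41.37

Key-timestep trajectory:
   step    t(s)  obj.x    obj.z    obj.vx   obj.vz 
     31  0.2441   +0.408  -0.024  +0.704  -0.218
     63  0.4961   +0.677  -0.107  +1.431  -0.443
     95  0.7480   +1.129  -0.247  +2.158  -0.668


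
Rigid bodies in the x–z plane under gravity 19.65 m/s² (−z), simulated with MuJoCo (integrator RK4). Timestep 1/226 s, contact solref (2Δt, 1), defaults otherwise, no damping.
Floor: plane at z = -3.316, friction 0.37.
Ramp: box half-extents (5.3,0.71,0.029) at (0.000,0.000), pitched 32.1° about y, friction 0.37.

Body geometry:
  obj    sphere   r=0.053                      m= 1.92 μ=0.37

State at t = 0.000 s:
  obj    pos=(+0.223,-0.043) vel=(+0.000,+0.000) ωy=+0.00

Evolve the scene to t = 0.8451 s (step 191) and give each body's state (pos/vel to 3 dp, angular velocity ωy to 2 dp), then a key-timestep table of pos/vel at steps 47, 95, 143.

State at t = 0.8451 s:
  obj    pos=(+2.480,-1.459) vel=(+5.340,-3.350) ωy=+118.92

Key-timestep trajectory:
   step    t(s)  obj.x    obj.z    obj.vx   obj.vz 
     47  0.2080   +0.360  -0.129  +1.314  -0.824
     95  0.4204   +0.781  -0.393  +2.656  -1.666
    143  0.6327   +1.488  -0.837  +3.998  -2.508


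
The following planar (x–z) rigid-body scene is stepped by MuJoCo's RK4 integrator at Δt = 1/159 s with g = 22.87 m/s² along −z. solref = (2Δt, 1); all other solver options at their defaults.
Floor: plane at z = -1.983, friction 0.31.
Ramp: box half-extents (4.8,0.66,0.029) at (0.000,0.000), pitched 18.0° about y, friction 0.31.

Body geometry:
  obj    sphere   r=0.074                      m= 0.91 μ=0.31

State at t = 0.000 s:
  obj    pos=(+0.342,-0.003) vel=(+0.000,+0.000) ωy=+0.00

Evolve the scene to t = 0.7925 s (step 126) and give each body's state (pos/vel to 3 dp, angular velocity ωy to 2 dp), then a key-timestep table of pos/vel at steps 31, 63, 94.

State at t = 0.7925 s:
  obj    pos=(+1.850,-0.493) vel=(+3.805,-1.236) ωy=+54.05

Key-timestep trajectory:
   step    t(s)  obj.x    obj.z    obj.vx   obj.vz 
     31  0.1950   +0.433  -0.033  +0.936  -0.304
     63  0.3962   +0.719  -0.125  +1.902  -0.618
     94  0.5912   +1.181  -0.276  +2.838  -0.922


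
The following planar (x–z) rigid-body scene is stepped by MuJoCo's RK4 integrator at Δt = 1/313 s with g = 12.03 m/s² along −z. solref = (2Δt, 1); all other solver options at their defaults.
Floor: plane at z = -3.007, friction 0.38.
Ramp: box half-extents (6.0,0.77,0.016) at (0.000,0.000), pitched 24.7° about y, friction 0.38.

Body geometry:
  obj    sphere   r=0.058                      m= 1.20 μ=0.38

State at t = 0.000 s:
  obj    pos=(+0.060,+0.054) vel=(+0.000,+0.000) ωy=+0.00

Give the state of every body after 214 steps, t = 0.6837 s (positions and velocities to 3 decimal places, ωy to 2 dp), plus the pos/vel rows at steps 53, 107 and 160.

State at t = 0.6837 s:
  obj    pos=(+0.823,-0.297) vel=(+2.230,-1.026) ωy=+42.32

Key-timestep trajectory:
   step    t(s)  obj.x    obj.z    obj.vx   obj.vz 
     53  0.1693   +0.107  +0.032  +0.552  -0.254
    107  0.3419   +0.251  -0.034  +1.115  -0.513
    160  0.5112   +0.486  -0.142  +1.668  -0.767


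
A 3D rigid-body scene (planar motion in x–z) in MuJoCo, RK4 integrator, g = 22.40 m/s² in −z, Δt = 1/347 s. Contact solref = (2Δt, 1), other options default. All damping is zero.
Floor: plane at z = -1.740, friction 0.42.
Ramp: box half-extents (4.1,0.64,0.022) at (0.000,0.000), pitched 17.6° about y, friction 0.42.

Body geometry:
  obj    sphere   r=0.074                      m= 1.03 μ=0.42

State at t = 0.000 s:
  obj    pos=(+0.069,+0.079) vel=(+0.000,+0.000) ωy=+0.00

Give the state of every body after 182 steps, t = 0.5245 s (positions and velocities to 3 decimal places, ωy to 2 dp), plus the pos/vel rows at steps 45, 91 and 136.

State at t = 0.5245 s:
  obj    pos=(+0.703,-0.122) vel=(+2.419,-0.767) ωy=+34.28

Key-timestep trajectory:
   step    t(s)  obj.x    obj.z    obj.vx   obj.vz 
     45  0.1297   +0.108  +0.067  +0.598  -0.190
     91  0.2622   +0.228  +0.029  +1.209  -0.384
    136  0.3919   +0.423  -0.034  +1.807  -0.573


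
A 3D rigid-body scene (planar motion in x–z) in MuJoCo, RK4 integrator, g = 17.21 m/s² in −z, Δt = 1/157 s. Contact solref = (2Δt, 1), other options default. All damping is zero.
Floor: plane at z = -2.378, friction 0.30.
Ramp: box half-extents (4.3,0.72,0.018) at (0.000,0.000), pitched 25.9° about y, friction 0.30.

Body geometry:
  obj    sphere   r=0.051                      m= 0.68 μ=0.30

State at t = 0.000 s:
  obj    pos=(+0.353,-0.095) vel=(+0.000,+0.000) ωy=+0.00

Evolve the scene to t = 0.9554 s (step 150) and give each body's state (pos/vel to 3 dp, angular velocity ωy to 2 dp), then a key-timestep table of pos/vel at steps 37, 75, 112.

State at t = 0.9554 s:
  obj    pos=(+2.558,-1.165) vel=(+4.615,-2.241) ωy=+100.57

Key-timestep trajectory:
   step    t(s)  obj.x    obj.z    obj.vx   obj.vz 
     37  0.2357   +0.487  -0.160  +1.139  -0.553
     75  0.4777   +0.904  -0.362  +2.308  -1.120
    112  0.7134   +1.582  -0.692  +3.446  -1.673


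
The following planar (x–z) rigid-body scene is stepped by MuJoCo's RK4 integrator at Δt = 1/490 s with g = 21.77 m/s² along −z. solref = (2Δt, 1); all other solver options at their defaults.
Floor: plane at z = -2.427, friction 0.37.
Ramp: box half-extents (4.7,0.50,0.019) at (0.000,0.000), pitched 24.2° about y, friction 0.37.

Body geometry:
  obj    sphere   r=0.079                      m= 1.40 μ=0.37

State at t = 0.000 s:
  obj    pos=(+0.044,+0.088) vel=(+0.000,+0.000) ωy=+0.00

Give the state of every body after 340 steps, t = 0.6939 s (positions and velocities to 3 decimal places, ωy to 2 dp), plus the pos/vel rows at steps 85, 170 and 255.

State at t = 0.6939 s:
  obj    pos=(+1.444,-0.541) vel=(+4.034,-1.813) ωy=+55.98

Key-timestep trajectory:
   step    t(s)  obj.x    obj.z    obj.vx   obj.vz 
     85  0.1735   +0.131  +0.048  +1.009  -0.453
    170  0.3469   +0.394  -0.070  +2.017  -0.907
    255  0.5204   +0.831  -0.266  +3.026  -1.360


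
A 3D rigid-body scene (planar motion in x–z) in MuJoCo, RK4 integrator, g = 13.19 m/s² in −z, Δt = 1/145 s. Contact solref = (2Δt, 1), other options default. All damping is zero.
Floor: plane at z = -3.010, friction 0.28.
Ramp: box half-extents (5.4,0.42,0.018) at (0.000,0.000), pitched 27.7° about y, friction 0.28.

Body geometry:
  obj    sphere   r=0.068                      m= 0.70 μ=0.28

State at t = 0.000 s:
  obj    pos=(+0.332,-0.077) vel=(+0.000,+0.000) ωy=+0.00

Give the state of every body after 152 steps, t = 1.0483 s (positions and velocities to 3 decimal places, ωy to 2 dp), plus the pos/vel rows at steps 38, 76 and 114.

State at t = 1.0483 s:
  obj    pos=(+2.463,-1.196) vel=(+4.065,-2.134) ωy=+67.50

Key-timestep trajectory:
   step    t(s)  obj.x    obj.z    obj.vx   obj.vz 
     38  0.2621   +0.465  -0.147  +1.016  -0.534
     76  0.5241   +0.865  -0.357  +2.033  -1.067
    114  0.7862   +1.531  -0.706  +3.049  -1.601


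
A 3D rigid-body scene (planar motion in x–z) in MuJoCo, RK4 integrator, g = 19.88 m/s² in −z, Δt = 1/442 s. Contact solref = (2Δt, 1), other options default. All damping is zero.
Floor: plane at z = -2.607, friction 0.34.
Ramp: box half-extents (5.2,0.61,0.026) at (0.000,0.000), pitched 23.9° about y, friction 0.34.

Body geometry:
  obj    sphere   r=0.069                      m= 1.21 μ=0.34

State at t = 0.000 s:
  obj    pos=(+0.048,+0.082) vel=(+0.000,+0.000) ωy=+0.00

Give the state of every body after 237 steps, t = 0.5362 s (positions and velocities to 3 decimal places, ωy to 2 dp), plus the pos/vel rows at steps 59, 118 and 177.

State at t = 0.5362 s:
  obj    pos=(+0.804,-0.253) vel=(+2.820,-1.250) ωy=+44.70

Key-timestep trajectory:
   step    t(s)  obj.x    obj.z    obj.vx   obj.vz 
     59  0.1335   +0.095  +0.062  +0.702  -0.311
    118  0.2670   +0.236  -0.001  +1.404  -0.622
    177  0.4005   +0.470  -0.104  +2.106  -0.933


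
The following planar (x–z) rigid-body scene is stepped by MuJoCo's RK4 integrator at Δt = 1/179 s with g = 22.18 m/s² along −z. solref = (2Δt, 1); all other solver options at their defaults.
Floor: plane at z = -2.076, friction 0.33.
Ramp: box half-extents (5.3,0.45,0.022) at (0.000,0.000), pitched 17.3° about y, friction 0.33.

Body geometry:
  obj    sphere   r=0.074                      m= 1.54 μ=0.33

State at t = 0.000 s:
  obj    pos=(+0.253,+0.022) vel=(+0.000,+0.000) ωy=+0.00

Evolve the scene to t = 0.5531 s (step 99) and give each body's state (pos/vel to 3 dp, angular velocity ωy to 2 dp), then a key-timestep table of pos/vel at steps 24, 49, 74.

State at t = 0.5531 s:
  obj    pos=(+0.941,-0.193) vel=(+2.488,-0.775) ωy=+35.20

Key-timestep trajectory:
   step    t(s)  obj.x    obj.z    obj.vx   obj.vz 
     24  0.1341   +0.293  +0.009  +0.603  -0.188
     49  0.2737   +0.422  -0.031  +1.231  -0.384
     74  0.4134   +0.637  -0.098  +1.860  -0.579


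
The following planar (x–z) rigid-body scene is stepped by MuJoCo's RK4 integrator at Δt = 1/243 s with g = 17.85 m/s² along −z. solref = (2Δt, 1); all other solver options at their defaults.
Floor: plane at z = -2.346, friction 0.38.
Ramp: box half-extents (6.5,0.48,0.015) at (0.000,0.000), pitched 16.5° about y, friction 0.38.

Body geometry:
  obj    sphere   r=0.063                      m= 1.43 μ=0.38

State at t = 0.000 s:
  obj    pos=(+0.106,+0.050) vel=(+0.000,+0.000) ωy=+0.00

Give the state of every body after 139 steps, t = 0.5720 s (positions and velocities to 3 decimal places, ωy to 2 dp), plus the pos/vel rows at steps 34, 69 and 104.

State at t = 0.5720 s:
  obj    pos=(+0.674,-0.118) vel=(+1.986,-0.588) ωy=+32.87

Key-timestep trajectory:
   step    t(s)  obj.x    obj.z    obj.vx   obj.vz 
     34  0.1399   +0.140  +0.040  +0.486  -0.144
     69  0.2840   +0.246  +0.008  +0.986  -0.292
    104  0.4280   +0.424  -0.044  +1.486  -0.440


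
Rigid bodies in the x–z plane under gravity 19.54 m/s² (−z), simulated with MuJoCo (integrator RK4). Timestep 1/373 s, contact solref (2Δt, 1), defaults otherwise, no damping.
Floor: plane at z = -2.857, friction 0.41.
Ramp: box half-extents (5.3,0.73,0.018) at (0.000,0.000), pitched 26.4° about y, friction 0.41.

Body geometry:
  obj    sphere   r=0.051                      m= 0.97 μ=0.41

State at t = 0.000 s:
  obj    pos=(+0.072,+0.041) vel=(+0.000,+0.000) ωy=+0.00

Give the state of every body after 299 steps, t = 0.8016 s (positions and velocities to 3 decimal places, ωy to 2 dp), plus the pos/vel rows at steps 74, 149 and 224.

State at t = 0.8016 s:
  obj    pos=(+1.858,-0.845) vel=(+4.456,-2.212) ωy=+97.53

Key-timestep trajectory:
   step    t(s)  obj.x    obj.z    obj.vx   obj.vz 
     74  0.1984   +0.182  -0.013  +1.103  -0.547
    149  0.3995   +0.516  -0.179  +2.221  -1.102
    224  0.6005   +1.075  -0.456  +3.338  -1.657


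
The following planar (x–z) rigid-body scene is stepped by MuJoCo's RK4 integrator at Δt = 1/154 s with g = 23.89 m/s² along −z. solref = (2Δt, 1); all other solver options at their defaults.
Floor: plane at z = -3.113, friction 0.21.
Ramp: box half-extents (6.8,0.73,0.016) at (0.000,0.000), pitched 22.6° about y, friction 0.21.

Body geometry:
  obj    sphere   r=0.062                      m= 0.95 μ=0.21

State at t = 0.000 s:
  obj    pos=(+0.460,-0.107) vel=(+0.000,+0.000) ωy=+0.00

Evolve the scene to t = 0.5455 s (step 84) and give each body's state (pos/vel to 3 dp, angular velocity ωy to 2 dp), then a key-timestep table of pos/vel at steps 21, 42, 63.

State at t = 0.5455 s:
  obj    pos=(+1.361,-0.482) vel=(+3.303,-1.375) ωy=+57.67

Key-timestep trajectory:
   step    t(s)  obj.x    obj.z    obj.vx   obj.vz 
     21  0.1364   +0.516  -0.130  +0.826  -0.344
     42  0.2727   +0.685  -0.201  +1.652  -0.688
     63  0.4091   +0.967  -0.318  +2.477  -1.031
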